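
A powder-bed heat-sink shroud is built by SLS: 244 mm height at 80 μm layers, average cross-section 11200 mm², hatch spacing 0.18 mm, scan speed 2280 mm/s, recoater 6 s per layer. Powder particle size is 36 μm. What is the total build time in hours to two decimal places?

28.20 hours

Number of layers: 244 / 0.08 → 3050 (rounded up).
Scan path per layer = 11200 / 0.18 = 62222.2 mm.
Scan time per layer: 62222.2 / 2280 → 27.2904 s.
Layer cycle = 27.2904 + 6, so 33.2904 s.
Build time = 3050 × 33.2904 = 101535.72 s = 28.20 hours.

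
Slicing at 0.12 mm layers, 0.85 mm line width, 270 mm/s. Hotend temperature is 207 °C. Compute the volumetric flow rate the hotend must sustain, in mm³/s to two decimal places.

A = 0.12 × 0.85 = 0.102 mm².
Volumetric flow = 270 × 0.102 = 27.54 mm³/s.

27.54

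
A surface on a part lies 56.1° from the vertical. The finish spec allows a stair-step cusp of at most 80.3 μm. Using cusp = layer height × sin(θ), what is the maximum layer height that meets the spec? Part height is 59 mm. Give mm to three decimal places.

sin(56.1°) = 0.8300; t_max = 0.0803/0.8300 = 0.097 mm.

0.097 mm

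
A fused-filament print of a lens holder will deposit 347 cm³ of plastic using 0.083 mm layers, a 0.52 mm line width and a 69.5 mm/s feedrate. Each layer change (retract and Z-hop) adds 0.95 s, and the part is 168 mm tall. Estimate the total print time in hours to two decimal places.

Extrusion cross-section = 0.083 × 0.52, so 0.04316 mm².
Toolpath length = 347 cm³ / 0.04316 mm² = 347000 / 0.04316 = 8039851.7 mm.
Time extruding: 8039851.7 / 69.5 → 115681.3 s.
Layer count = ceil(168 / 0.083) = 2025.
Layer-change overhead: 2025 × 0.95 → 1923.75 s.
Altogether 115681.3 + 1923.75 = 117605.05 s, i.e. 32.67 hours.

32.67 hours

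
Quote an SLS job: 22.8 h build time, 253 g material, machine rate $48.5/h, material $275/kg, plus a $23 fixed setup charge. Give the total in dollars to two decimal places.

$1198.38

Machine cost: 48.5 × 22.8 → $1105.80.
Material charge = 275 × 253/1000, so $69.575.
Adding setup: 1105.80 + 69.575 + 23 → 1198.375 ≈ $1198.38.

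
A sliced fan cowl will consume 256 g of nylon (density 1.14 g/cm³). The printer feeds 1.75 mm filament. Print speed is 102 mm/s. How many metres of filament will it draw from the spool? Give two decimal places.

Extruded volume: 256/1.14 = 224.5614 cm³ (224561.4 mm³).
Cross-section of 1.75 mm filament: π·(1.75/2)² = 2.4053 mm².
L = V/A = 224561.4/2.4053 = 93361.08 mm → 93.36 m.

93.36 m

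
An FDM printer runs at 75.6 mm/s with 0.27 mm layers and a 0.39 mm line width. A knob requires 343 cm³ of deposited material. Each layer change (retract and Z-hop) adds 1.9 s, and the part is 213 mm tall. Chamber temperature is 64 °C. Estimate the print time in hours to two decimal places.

Bead cross-section: 0.27 × 0.39 → 0.1053 mm².
Toolpath length = 343 cm³ / 0.1053 mm² = 343000 / 0.1053 = 3257359.9 mm.
Time extruding = 3257359.9 / 75.6, so 43086.8 s.
Number of layers: 213 / 0.27 → 789 (rounded up).
Layer-change overhead = 789 × 1.9, so 1499.1 s.
Altogether 43086.8 + 1499.1 = 44585.9 s, i.e. 12.38 hours.

12.38 hours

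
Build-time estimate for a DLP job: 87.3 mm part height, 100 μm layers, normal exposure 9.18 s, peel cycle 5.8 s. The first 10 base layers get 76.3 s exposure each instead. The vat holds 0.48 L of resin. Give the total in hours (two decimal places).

Layers = ⌈87.3/0.1⌉ = 873.
Burn-in layers = 10 × (76.3 + 5.8), so 821 s.
Regular layers = 863 × (9.18 + 5.8), so 12927.74 s.
Total = 821 + 12927.74 = 13748.74 s = 3.82 hours.

3.82 hours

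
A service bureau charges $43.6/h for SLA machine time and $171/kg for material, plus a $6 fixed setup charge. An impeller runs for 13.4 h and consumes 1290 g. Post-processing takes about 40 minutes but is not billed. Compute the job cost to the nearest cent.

Time charge = 43.6 × 13.4 = $584.24.
Material cost = 171 × 1290/1000 = $220.59.
Total = 584.24 + 220.59 + 6 = $810.83.

$810.83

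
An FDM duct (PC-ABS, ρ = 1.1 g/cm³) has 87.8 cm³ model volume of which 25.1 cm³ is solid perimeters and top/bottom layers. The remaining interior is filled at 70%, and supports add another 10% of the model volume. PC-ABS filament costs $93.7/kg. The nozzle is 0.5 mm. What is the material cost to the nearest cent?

Interior volume = 87.8 − 25.1, so 62.7 cm³.
Deposited infill = 0.70 × 62.7 = 43.89 cm³.
Support: 0.10 × 87.8 → 8.78 cm³.
Total extruded = 25.1 + 43.89 + 8.78 = 77.77 cm³.
Mass: 77.77 × 1.1 → 85.547 g.
At $93.7/kg: 85.547/1000 × 93.7 = $8.02.

$8.02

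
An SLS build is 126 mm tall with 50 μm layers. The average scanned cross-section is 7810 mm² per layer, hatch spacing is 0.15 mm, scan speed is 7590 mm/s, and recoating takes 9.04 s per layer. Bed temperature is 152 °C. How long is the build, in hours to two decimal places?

Number of layers: 126 / 0.05 → 2520 (rounded up).
Scan path per layer: 7810 / 0.15 → 52066.7 mm.
Laser time per layer = 52066.7 / 7590 = 6.8599 s.
Layer cycle = 6.8599 + 9.04 = 15.8999 s.
Build time = 2520 × 15.8999 = 40067.748 s = 11.13 hours.

11.13 hours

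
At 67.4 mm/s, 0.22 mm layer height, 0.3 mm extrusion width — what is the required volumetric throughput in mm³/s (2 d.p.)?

A: 0.22 × 0.3 → 0.066 mm².
Q = v·A = 67.4 × 0.066 = 4.45 mm³/s.

4.45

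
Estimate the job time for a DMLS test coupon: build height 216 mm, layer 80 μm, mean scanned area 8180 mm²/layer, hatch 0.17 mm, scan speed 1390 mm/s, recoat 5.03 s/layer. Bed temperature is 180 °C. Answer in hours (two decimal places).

29.74 hours

Layer count = ceil(216 / 0.08) = 2700.
Per-layer scan distance = 8180 / 0.17, so 48117.6 mm.
Laser time per layer = 48117.6 / 1390 = 34.617 s.
Layer cycle: 34.617 + 5.03 → 39.647 s.
2700 layers × 39.647 s/layer = 107046.9 s, i.e. 29.74 hours.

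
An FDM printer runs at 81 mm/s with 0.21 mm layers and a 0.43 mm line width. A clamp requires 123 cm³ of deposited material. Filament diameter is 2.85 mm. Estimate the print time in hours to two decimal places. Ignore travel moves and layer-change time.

Line area = 0.21 × 0.43 = 0.0903 mm².
Total extruded path = 123000/0.0903 = 1362126.2 mm.
Time extruding = 1362126.2 / 81, so 16816.4 s.
Converting: 16816.4 s = 4.67 hours.

4.67 hours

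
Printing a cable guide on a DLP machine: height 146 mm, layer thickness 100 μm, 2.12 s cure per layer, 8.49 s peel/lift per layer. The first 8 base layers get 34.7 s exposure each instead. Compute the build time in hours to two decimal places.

Layer count = ceil(146 / 0.1) = 1460.
Burn-in layers: 8 × (34.7 + 8.49) → 345.52 s.
Regular layers = 1452 × (2.12 + 8.49) = 15405.72 s.
Total = 345.52 + 15405.72 = 15751.24 s = 4.38 hours.

4.38 hours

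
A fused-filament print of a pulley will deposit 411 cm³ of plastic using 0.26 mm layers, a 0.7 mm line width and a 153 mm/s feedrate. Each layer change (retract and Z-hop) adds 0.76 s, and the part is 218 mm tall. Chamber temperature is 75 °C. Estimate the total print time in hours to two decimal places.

4.28 hours

Extrusion cross-section = 0.26 × 0.7 = 0.182 mm².
Toolpath length = 411 cm³ / 0.182 mm² = 411000 / 0.182 = 2258241.8 mm.
Print-move time = 2258241.8 / 153, so 14759.8 s.
Layers = ⌈218/0.26⌉ = 839.
Z-hop total: 839 × 0.76 → 637.64 s.
Altogether 14759.8 + 637.64 = 15397.44 s, i.e. 4.28 hours.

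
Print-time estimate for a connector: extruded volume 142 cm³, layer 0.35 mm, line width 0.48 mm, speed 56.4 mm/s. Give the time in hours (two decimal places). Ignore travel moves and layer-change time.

4.16 hours

Bead cross-section: 0.35 × 0.48 → 0.168 mm².
Total extruded path = 142000/0.168 = 845238.1 mm.
Extrusion time = 845238.1 / 56.4, so 14986.5 s.
That's 14986.5 s → 4.16 hours.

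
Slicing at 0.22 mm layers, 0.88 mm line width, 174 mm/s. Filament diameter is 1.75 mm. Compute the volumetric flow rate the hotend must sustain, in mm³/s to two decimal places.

Extrusion cross-section: 0.22 × 0.88 → 0.1936 mm².
Volumetric flow = 174 × 0.1936 = 33.69 mm³/s.

33.69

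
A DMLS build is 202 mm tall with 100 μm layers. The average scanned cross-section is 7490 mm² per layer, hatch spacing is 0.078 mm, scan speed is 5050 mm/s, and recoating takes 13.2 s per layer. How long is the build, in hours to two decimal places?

18.08 hours

Layers = ⌈202/0.1⌉ = 2020.
Hatch length per layer = 7490 / 0.078, so 96025.6 mm.
Scan time per layer = 96025.6 / 5050 = 19.015 s.
Layer cycle = 19.015 + 13.2, so 32.215 s.
Build time = 2020 × 32.215 = 65074.3 s = 18.08 hours.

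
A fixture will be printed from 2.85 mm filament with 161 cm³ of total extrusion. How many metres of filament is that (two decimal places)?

Filament cross-section = π × (2.85/2)² = 6.3794 mm².
Length = 161 cm³ / 6.3794 mm² = 161000 / 6.3794 = 25237.48 mm = 25.24 m.

25.24 m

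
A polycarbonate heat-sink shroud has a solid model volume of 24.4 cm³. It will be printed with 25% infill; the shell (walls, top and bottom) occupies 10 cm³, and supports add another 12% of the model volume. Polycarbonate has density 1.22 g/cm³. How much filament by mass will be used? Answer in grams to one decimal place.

Interior volume = 24.4 − 10 = 14.4 cm³.
Deposited infill = 0.25 × 14.4 = 3.6 cm³.
Support = 0.12 × 24.4 = 2.928 cm³.
Deposited volume = 10 + 3.6 + 2.928 = 16.528 cm³.
Mass: 16.528 × 1.22 → 20.16416 g.

20.2 g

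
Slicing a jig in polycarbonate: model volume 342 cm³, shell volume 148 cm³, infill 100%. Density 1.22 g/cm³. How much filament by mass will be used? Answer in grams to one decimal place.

Interior volume = 342 − 148 = 194 cm³.
Deposited infill = 1.00 × 194 = 194 cm³.
Total printed volume = 148 + 194, so 342 cm³.
Mass = 342 × 1.22, so 417.24 g.

417.2 g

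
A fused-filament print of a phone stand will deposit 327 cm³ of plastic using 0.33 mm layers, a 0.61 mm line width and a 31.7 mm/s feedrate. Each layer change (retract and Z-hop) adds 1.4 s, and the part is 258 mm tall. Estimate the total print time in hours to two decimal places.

Line area = 0.33 × 0.61, so 0.2013 mm².
Path length: 327000 mm³ / 0.2013 mm² → 1624441.1 mm.
Print-move time: 1624441.1 / 31.7 → 51244.2 s.
Number of layers: 258 / 0.33 → 782 (rounded up).
Non-print overhead: 782 × 1.4 → 1094.8 s.
Altogether 51244.2 + 1094.8 = 52339 s, i.e. 14.54 hours.

14.54 hours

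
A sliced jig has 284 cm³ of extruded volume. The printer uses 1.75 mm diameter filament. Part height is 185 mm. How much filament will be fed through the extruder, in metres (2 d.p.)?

Filament cross-section = π × (1.75/2)² = 2.4053 mm².
L = 284000 mm³ / 2.4053 mm² = 118072.59 mm, i.e. 118.07 m.

118.07 m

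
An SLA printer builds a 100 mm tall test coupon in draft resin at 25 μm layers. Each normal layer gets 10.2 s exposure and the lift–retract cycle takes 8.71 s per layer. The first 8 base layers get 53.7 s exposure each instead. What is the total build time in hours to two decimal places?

21.11 hours

Layers = ⌈100/0.025⌉ = 4000.
Base layers = 8 × (53.7 + 8.71), so 499.28 s.
Remaining layers = 3992 × (10.2 + 8.71), so 75488.72 s.
Total = 499.28 + 75488.72 = 75988 s = 21.11 hours.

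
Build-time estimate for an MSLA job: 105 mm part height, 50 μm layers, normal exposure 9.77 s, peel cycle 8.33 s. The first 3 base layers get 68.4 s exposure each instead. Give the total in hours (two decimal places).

Number of layers: 105 / 0.05 → 2100 (rounded up).
Base layers = 3 × (68.4 + 8.33), so 230.19 s.
Remaining layers = 2097 × (9.77 + 8.33), so 37955.7 s.
Sum: 230.19 + 37955.7 = 38185.89 s → 10.61 hours.

10.61 hours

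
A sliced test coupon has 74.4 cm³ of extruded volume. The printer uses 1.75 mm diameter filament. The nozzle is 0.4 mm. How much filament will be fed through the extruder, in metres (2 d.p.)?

30.93 m

Filament cross-section = π × (1.75/2)² = 2.4053 mm².
Length = 74.4 cm³ / 2.4053 mm² = 74400 / 2.4053 = 30931.69 mm = 30.93 m.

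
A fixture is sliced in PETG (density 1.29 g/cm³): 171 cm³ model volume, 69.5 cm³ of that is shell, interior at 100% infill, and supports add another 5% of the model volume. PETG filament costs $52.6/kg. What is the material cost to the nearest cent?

$12.18

Interior volume = 171 − 69.5 = 101.5 cm³.
Deposited infill: 1.00 × 101.5 → 101.5 cm³.
Support: 0.05 × 171 → 8.55 cm³.
Deposited volume = 69.5 + 101.5 + 8.55 = 179.55 cm³.
Mass: 179.55 × 1.29 → 231.6195 g.
At $52.6/kg: 231.6195/1000 × 52.6 = $12.18.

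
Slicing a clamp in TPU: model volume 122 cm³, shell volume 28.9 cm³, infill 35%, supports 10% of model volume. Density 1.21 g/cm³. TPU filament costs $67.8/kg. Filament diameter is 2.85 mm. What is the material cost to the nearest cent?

$6.04

Interior volume = 122 − 28.9, so 93.1 cm³.
Deposited infill: 0.35 × 93.1 → 32.585 cm³.
Support = 0.10 × 122 = 12.2 cm³.
Total extruded = 28.9 + 32.585 + 12.2, so 73.685 cm³.
Mass = 73.685 × 1.21, so 89.15885 g.
Cost = 89.15885 g / 1000 × $67.8/kg = $6.04.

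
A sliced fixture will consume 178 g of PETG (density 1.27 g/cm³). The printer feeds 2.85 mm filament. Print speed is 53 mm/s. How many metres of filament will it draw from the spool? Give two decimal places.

21.97 m

Extruded volume: 178/1.27 = 140.1575 cm³ (140157.5 mm³).
A = π r² = π × 1.425² = 6.3794 mm².
Length = 140157.5 / 6.3794 = 21970.33 mm = 21.97 m.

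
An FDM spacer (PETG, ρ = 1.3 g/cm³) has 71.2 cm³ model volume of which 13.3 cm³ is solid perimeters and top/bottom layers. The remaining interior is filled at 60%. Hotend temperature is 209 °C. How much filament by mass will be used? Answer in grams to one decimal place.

Volume inside the shell: 71.2 − 13.3 → 57.9 cm³.
Infill deposited = 0.60 × 57.9 = 34.74 cm³.
Deposited volume: 13.3 + 34.74 → 48.04 cm³.
Mass = 48.04 × 1.3 = 62.452 g.

62.5 g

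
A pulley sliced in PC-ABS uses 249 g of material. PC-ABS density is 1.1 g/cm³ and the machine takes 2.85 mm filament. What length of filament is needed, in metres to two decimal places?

35.48 m

Volume = 249 g / 1.1 g·cm⁻³ = 226.3636 cm³ = 226363.6 mm³.
Filament cross-section = π × (2.85/2)² = 6.3794 mm².
L = V/A = 226363.6/6.3794 = 35483.53 mm → 35.48 m.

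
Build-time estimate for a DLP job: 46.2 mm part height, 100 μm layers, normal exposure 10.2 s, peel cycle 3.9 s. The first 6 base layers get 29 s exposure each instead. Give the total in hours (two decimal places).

1.84 hours

Layers = ⌈46.2/0.1⌉ = 462.
Base layers: 6 × (29 + 3.9) → 197.4 s.
Regular layers = 456 × (10.2 + 3.9) = 6429.6 s.
Total = 197.4 + 6429.6 = 6627 s = 1.84 hours.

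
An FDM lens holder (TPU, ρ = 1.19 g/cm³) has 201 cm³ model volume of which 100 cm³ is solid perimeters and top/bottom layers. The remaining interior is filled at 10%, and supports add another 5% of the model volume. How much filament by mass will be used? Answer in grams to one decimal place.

143.0 g

Volume inside the shell: 201 − 100 → 101 cm³.
Infill deposited = 0.10 × 101 = 10.1 cm³.
Support: 0.05 × 201 → 10.05 cm³.
Total extruded: 100 + 10.1 + 10.05 → 120.15 cm³.
Mass: 120.15 × 1.19 → 142.9785 g.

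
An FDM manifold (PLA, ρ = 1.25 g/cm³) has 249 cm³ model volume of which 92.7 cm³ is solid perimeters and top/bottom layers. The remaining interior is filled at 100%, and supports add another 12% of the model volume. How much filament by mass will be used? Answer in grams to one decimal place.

348.6 g

Volume inside the shell: 249 − 92.7 → 156.3 cm³.
Infill deposited: 1.00 × 156.3 → 156.3 cm³.
Support = 0.12 × 249 = 29.88 cm³.
Deposited volume = 92.7 + 156.3 + 29.88, so 278.88 cm³.
Mass: 278.88 × 1.25 → 348.6 g.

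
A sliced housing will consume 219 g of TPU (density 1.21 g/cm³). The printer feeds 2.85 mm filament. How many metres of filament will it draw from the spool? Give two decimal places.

Volume = 219 g / 1.21 g·cm⁻³ = 180.9917 cm³ = 180991.7 mm³.
Filament cross-section = π × (2.85/2)² = 6.3794 mm².
L = V/A = 180991.7/6.3794 = 28371.27 mm → 28.37 m.

28.37 m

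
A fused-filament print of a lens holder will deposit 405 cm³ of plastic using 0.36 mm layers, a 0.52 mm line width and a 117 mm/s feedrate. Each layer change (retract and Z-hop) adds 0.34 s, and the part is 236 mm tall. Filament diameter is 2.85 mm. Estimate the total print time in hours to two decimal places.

Line area = 0.36 × 0.52 = 0.1872 mm².
Toolpath length = 405 cm³ / 0.1872 mm² = 405000 / 0.1872 = 2163461.5 mm.
Print-move time: 2163461.5 / 117 → 18491.1 s.
Number of layers: 236 / 0.36 → 656 (rounded up).
Layer-change overhead = 656 × 0.34 = 223.04 s.
Total = 18491.1 + 223.04 = 18714.14 s = 5.20 hours.

5.20 hours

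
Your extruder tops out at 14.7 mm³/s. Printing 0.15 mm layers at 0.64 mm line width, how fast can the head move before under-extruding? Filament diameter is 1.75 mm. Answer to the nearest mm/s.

153 mm/s

A = 0.15 × 0.64, so 0.096 mm².
v_max = Q/A = 14.7/0.096 = 153.13 mm/s → 153 mm/s.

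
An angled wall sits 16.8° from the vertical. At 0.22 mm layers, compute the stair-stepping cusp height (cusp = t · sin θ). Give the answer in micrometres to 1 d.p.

sin(16.8°) = 0.2890, so cusp = 0.22 × 0.2890 = 0.06358 mm → 63.6 μm.

63.6 μm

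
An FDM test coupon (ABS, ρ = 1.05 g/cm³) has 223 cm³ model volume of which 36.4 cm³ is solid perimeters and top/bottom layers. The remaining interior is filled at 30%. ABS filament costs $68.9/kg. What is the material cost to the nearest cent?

$6.68

Volume inside the shell = 223 − 36.4, so 186.6 cm³.
Infill volume: 0.30 × 186.6 → 55.98 cm³.
Total extruded = 36.4 + 55.98, so 92.38 cm³.
Mass = 92.38 × 1.05, so 96.999 g.
At $68.9/kg: 96.999/1000 × 68.9 = $6.68.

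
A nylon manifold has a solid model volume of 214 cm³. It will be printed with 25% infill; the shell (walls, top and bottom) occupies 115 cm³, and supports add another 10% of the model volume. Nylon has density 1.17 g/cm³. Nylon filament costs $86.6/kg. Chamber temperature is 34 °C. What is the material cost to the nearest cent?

$16.33

Infill region: 214 − 115 → 99 cm³.
Infill volume: 0.25 × 99 → 24.75 cm³.
Support: 0.10 × 214 → 21.4 cm³.
Total extruded = 115 + 24.75 + 21.4 = 161.15 cm³.
Mass: 161.15 × 1.17 → 188.5455 g.
Cost = 188.5455 g / 1000 × $86.6/kg = $16.33.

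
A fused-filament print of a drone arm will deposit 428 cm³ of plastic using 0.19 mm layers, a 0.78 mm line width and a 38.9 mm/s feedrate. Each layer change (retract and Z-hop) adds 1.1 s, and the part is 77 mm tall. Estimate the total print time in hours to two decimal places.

Line area: 0.19 × 0.78 → 0.1482 mm².
Path length: 428000 mm³ / 0.1482 mm² → 2887989.2 mm.
Time extruding = 2887989.2 / 38.9, so 74241.4 s.
Layer count = ceil(77 / 0.19) = 406.
Z-hop total: 406 × 1.1 → 446.6 s.
Total = 74241.4 + 446.6 = 74688 s = 20.75 hours.

20.75 hours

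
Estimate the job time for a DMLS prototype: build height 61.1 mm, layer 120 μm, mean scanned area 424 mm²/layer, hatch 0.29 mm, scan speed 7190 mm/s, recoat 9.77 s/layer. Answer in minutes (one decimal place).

84.8 minutes

Layers = ⌈61.1/0.12⌉ = 510.
Hatch length per layer = 424 / 0.29, so 1462.1 mm.
Scan time per layer: 1462.1 / 7190 → 0.2034 s.
Layer cycle: 0.2034 + 9.77 → 9.9734 s.
Build time = 510 × 9.9734 = 5086.434 s = 84.8 minutes.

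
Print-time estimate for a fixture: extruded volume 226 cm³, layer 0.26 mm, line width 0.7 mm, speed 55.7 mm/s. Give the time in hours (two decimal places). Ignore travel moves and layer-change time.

Bead cross-section = 0.26 × 0.7, so 0.182 mm².
Total extruded path = 226000/0.182 = 1241758.2 mm.
Time extruding: 1241758.2 / 55.7 → 22293.7 s.
In the requested units: 22293.7 s = 6.19 hours.

6.19 hours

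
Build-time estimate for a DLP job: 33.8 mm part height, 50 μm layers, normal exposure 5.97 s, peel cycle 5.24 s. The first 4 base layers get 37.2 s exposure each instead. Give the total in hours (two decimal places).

Layer count = ceil(33.8 / 0.05) = 676.
Bottom layers: 4 × (37.2 + 5.24) → 169.76 s.
Remaining layers = 672 × (5.97 + 5.24), so 7533.12 s.
Sum: 169.76 + 7533.12 = 7702.88 s → 2.14 hours.

2.14 hours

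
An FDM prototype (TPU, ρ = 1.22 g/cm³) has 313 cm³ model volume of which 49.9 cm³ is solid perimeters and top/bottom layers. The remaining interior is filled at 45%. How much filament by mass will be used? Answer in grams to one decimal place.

205.3 g

Infill region = 313 − 49.9, so 263.1 cm³.
Infill volume: 0.45 × 263.1 → 118.395 cm³.
Deposited volume = 49.9 + 118.395, so 168.295 cm³.
Mass: 168.295 × 1.22 → 205.3199 g.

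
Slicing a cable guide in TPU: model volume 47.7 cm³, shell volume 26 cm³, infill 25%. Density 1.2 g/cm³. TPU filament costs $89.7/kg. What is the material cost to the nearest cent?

$3.38

Interior volume = 47.7 − 26 = 21.7 cm³.
Infill volume = 0.25 × 21.7, so 5.425 cm³.
Total extruded = 26 + 5.425, so 31.425 cm³.
Mass = 31.425 × 1.2 = 37.71 g.
At $89.7/kg: 37.71/1000 × 89.7 = $3.38.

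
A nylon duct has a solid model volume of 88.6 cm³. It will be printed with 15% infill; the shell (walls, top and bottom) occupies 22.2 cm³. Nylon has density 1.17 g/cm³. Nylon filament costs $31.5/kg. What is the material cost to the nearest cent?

$1.19

Interior volume = 88.6 − 22.2, so 66.4 cm³.
Infill volume: 0.15 × 66.4 → 9.96 cm³.
Total printed volume: 22.2 + 9.96 → 32.16 cm³.
Mass = 32.16 × 1.17 = 37.6272 g.
At $31.5/kg: 37.6272/1000 × 31.5 = $1.19.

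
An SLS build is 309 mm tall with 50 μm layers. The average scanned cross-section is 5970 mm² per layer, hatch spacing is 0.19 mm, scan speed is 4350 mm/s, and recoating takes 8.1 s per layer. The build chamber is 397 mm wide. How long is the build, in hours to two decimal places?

Layers = ⌈309/0.05⌉ = 6180.
Hatch length per layer = 5970 / 0.19, so 31421.1 mm.
Laser time per layer: 31421.1 / 4350 → 7.2232 s.
Per-layer time: 7.2232 + 8.1 → 15.3232 s.
6180 layers × 15.3232 s/layer = 94697.376 s, i.e. 26.30 hours.

26.30 hours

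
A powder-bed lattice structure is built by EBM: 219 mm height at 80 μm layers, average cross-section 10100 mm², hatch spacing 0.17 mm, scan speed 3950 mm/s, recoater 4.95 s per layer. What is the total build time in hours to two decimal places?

15.20 hours

Layers = ⌈219/0.08⌉ = 2738.
Scan path per layer = 10100 / 0.17, so 59411.8 mm.
Scan time per layer = 59411.8 / 3950, so 15.041 s.
Layer cycle = 15.041 + 4.95, so 19.991 s.
2738 layers × 19.991 s/layer = 54735.358 s, i.e. 15.20 hours.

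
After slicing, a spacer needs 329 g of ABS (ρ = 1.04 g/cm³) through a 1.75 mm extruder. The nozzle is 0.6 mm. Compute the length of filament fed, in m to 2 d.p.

131.52 m

Extruded volume: 329/1.04 = 316.3462 cm³ (316346.2 mm³).
A = π r² = π × 0.875² = 2.4053 mm².
L = V/A = 316346.2/2.4053 = 131520.48 mm → 131.52 m.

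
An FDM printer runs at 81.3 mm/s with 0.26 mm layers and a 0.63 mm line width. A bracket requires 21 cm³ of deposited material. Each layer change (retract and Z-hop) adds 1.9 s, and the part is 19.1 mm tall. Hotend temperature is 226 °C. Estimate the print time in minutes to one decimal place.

Extrusion cross-section: 0.26 × 0.63 → 0.1638 mm².
Total extruded path = 21000/0.1638 = 128205.1 mm.
Time extruding: 128205.1 / 81.3 → 1576.9 s.
Layers = ⌈19.1/0.26⌉ = 74.
Layer-change overhead: 74 × 1.9 → 140.6 s.
Total = 1576.9 + 140.6 = 1717.5 s = 28.6 minutes.

28.6 minutes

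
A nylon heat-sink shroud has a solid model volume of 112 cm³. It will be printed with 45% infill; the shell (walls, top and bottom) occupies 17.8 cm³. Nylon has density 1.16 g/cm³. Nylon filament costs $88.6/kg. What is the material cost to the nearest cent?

$6.19

Infill region = 112 − 17.8 = 94.2 cm³.
Infill deposited = 0.45 × 94.2 = 42.39 cm³.
Total printed volume: 17.8 + 42.39 → 60.19 cm³.
Mass = 60.19 × 1.16 = 69.8204 g.
At $88.6/kg: 69.8204/1000 × 88.6 = $6.19.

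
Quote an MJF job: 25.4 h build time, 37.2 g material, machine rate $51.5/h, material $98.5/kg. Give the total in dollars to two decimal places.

$1311.76

Machine cost = 51.5 × 25.4 = $1308.10.
Feedstock cost: 98.5 × 37.2/1000 → $3.6642.
Total = 1308.10 + 3.6642 = 1311.7642 ≈ $1311.76.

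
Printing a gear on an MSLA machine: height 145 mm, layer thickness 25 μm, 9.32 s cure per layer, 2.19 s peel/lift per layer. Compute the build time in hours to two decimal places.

Layer count = ceil(145 / 0.025) = 5800.
Cycle time = 9.32 + 2.19 = 11.51 s.
Build time: 5800 × 11.51 s = 66758 s, i.e. 18.54 hours.

18.54 hours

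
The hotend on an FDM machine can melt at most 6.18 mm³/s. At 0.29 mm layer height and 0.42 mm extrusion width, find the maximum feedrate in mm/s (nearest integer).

51 mm/s

A = 0.29 × 0.42 = 0.1218 mm².
Max speed = 6.18 / 0.1218 = 50.74 ≈ 51 mm/s.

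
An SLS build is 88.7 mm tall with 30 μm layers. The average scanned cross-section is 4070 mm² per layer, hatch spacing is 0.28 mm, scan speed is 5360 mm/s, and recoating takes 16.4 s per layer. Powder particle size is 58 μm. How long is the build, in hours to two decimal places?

Number of layers: 88.7 / 0.03 → 2957 (rounded up).
Scan path per layer: 4070 / 0.28 → 14535.7 mm.
Per-layer scan time = 14535.7 / 5360, so 2.7119 s.
Time per layer = 2.7119 + 16.4 = 19.1119 s.
Build time = 2957 × 19.1119 = 56513.8883 s = 15.70 hours.

15.70 hours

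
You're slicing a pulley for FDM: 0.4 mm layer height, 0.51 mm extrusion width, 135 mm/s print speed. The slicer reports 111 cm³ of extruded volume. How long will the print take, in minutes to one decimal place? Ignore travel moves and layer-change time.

67.2 minutes

Extrusion cross-section = 0.4 × 0.51 = 0.204 mm².
Total extruded path = 111000/0.204 = 544117.6 mm.
Time extruding = 544117.6 / 135 = 4030.5 s.
In the requested units: 4030.5 s = 67.2 minutes.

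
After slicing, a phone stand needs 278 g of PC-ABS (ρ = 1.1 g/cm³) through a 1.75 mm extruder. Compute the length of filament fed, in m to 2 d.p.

Volume = 278 g / 1.1 g·cm⁻³ = 252.7273 cm³ = 252727.3 mm³.
Filament cross-section = π × (1.75/2)² = 2.4053 mm².
Length = 252727.3 / 2.4053 = 105071.01 mm = 105.07 m.

105.07 m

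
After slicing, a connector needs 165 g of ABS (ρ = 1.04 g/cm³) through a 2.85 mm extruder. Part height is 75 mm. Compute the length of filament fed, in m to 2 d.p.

24.87 m

Volume = 165 g / 1.04 g·cm⁻³ = 158.6538 cm³ = 158653.8 mm³.
A = π r² = π × 1.425² = 6.3794 mm².
Length = 158653.8 / 6.3794 = 24869.71 mm = 24.87 m.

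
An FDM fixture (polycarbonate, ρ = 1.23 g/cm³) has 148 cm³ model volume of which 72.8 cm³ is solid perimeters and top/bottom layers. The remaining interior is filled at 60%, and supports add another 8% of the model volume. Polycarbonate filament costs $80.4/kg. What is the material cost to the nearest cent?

Interior volume: 148 − 72.8 → 75.2 cm³.
Infill volume: 0.60 × 75.2 → 45.12 cm³.
Support: 0.08 × 148 → 11.84 cm³.
Deposited volume = 72.8 + 45.12 + 11.84 = 129.76 cm³.
Mass: 129.76 × 1.23 → 159.6048 g.
Cost = 159.6048 g / 1000 × $80.4/kg = $12.83.

$12.83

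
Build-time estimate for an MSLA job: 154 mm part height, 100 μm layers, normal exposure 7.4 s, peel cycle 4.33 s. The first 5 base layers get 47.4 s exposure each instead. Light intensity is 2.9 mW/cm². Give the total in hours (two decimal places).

Layers = ⌈154/0.1⌉ = 1540.
Bottom layers = 5 × (47.4 + 4.33) = 258.65 s.
Remaining layers: 1535 × (7.4 + 4.33) → 18005.55 s.
Total = 258.65 + 18005.55 = 18264.2 s = 5.07 hours.

5.07 hours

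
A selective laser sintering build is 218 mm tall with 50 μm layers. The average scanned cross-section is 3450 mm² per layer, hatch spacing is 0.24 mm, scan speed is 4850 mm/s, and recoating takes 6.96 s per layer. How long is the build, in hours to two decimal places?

Layer count = ceil(218 / 0.05) = 4360.
Hatch length per layer = 3450 / 0.24, so 14375 mm.
Per-layer scan time = 14375 / 4850 = 2.9639 s.
Time per layer = 2.9639 + 6.96, so 9.9239 s.
Build time = 4360 × 9.9239 = 43268.204 s = 12.02 hours.

12.02 hours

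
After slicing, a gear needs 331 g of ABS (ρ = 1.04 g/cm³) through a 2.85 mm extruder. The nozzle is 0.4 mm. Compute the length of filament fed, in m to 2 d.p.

Extruded volume: 331/1.04 = 318.2692 cm³ (318269.2 mm³).
A = π r² = π × 1.425² = 6.3794 mm².
Length = 318269.2 / 6.3794 = 49890.15 mm = 49.89 m.

49.89 m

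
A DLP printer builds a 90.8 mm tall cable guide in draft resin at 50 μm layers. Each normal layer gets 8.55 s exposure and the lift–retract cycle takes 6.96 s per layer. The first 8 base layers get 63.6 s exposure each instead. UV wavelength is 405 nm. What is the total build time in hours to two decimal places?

Layers = ⌈90.8/0.05⌉ = 1816.
Base layers = 8 × (63.6 + 6.96), so 564.48 s.
Normal layers: 1808 × (8.55 + 6.96) → 28042.08 s.
Total = 564.48 + 28042.08 = 28606.56 s = 7.95 hours.

7.95 hours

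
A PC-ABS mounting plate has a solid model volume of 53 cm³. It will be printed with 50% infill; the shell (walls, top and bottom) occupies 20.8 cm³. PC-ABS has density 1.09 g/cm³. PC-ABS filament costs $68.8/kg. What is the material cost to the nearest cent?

$2.77

Infill region: 53 − 20.8 → 32.2 cm³.
Infill deposited: 0.50 × 32.2 → 16.1 cm³.
Total printed volume: 20.8 + 16.1 → 36.9 cm³.
Mass = 36.9 × 1.09, so 40.221 g.
At $68.8/kg: 40.221/1000 × 68.8 = $2.77.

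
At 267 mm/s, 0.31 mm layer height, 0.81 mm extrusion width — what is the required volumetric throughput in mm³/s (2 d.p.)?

67.04

Extrusion cross-section = 0.31 × 0.81 = 0.2511 mm².
Volumetric flow = 267 × 0.2511 = 67.04 mm³/s.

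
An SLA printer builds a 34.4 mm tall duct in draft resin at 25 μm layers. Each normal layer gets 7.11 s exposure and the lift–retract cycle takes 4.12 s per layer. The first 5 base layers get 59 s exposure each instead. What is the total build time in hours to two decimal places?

Number of layers: 34.4 / 0.025 → 1376 (rounded up).
Burn-in layers = 5 × (59 + 4.12) = 315.6 s.
Normal layers = 1371 × (7.11 + 4.12), so 15396.33 s.
Sum: 315.6 + 15396.33 = 15711.93 s → 4.36 hours.

4.36 hours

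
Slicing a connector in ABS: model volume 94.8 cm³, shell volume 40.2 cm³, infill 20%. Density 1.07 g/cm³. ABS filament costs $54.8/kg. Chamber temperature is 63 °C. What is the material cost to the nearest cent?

Infill region: 94.8 − 40.2 → 54.6 cm³.
Infill volume = 0.20 × 54.6 = 10.92 cm³.
Deposited volume = 40.2 + 10.92 = 51.12 cm³.
Mass: 51.12 × 1.07 → 54.6984 g.
Cost = 54.6984 g / 1000 × $54.8/kg = $3.00.

$3.00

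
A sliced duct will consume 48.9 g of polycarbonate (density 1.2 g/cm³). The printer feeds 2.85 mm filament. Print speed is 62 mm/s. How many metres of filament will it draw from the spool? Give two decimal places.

Extruded volume: 48.9/1.2 = 40.75 cm³ (40750 mm³).
A = π r² = π × 1.425² = 6.3794 mm².
L = V/A = 40750/6.3794 = 6387.75 mm → 6.39 m.

6.39 m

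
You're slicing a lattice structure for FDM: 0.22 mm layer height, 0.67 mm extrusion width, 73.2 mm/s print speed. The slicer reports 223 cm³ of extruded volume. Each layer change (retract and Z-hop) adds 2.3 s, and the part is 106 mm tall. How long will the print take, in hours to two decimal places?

Extrusion cross-section: 0.22 × 0.67 → 0.1474 mm².
Toolpath length = 223 cm³ / 0.1474 mm² = 223000 / 0.1474 = 1512890.1 mm.
Print-move time = 1512890.1 / 73.2, so 20667.9 s.
Layers = ⌈106/0.22⌉ = 482.
Non-print overhead = 482 × 2.3, so 1108.6 s.
Altogether 20667.9 + 1108.6 = 21776.5 s, i.e. 6.05 hours.

6.05 hours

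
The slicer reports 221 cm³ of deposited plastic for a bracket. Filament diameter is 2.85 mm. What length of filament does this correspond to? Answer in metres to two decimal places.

Cross-section of 2.85 mm filament: π·(2.85/2)² = 6.3794 mm².
Length = 221 cm³ / 6.3794 mm² = 221000 / 6.3794 = 34642.76 mm = 34.64 m.

34.64 m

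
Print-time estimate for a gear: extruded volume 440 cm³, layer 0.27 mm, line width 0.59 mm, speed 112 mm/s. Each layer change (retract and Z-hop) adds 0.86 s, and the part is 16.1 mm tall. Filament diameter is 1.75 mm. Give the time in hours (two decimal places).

Bead cross-section = 0.27 × 0.59 = 0.1593 mm².
Total extruded path = 440000/0.1593 = 2762084.1 mm.
Time extruding: 2762084.1 / 112 → 24661.5 s.
Layer count = ceil(16.1 / 0.27) = 60.
Non-print overhead = 60 × 0.86 = 51.6 s.
Altogether 24661.5 + 51.6 = 24713.1 s, i.e. 6.86 hours.

6.86 hours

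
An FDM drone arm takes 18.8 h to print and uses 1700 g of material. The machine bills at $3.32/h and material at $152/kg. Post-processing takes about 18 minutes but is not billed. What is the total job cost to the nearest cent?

Machine cost = 3.32 × 18.8 = $62.416.
Feedstock cost: 152 × 1700/1000 → $258.40.
Job cost: 62.416 + 258.40 = 320.816 ≈ $320.82.

$320.82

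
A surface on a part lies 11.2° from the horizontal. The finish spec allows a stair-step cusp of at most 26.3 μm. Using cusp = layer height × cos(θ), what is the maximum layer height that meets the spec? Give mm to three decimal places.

0.027 mm

cos(11.2°) = 0.9810; t_max = 0.0263/0.9810 = 0.027 mm.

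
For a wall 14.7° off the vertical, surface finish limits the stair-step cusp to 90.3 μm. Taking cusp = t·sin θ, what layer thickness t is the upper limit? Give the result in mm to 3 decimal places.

sin(14.7°) = 0.2538; t_max = 0.0903/0.2538 = 0.356 mm.

0.356 mm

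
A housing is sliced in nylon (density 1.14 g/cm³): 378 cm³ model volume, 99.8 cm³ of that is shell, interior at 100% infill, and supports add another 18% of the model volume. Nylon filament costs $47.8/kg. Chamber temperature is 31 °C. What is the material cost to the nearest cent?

Interior volume = 378 − 99.8, so 278.2 cm³.
Infill deposited = 1.00 × 278.2, so 278.2 cm³.
Support = 0.18 × 378 = 68.04 cm³.
Total printed volume = 99.8 + 278.2 + 68.04, so 446.04 cm³.
Mass: 446.04 × 1.14 → 508.4856 g.
At $47.8/kg: 508.4856/1000 × 47.8 = $24.31.

$24.31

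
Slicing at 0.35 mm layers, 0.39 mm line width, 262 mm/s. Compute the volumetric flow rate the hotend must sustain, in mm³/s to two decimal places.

35.76

Extrusion cross-section = 0.35 × 0.39, so 0.1365 mm².
Q = v·A = 262 × 0.1365 = 35.76 mm³/s.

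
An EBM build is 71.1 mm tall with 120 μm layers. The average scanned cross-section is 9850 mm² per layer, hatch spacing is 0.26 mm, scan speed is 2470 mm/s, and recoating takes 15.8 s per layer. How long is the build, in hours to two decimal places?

5.13 hours

Layers = ⌈71.1/0.12⌉ = 593.
Hatch length per layer = 9850 / 0.26, so 37884.6 mm.
Per-layer scan time = 37884.6 / 2470, so 15.3379 s.
Layer cycle = 15.3379 + 15.8 = 31.1379 s.
Total: 593 × 31.1379 s = 18464.7747 s → 5.13 hours.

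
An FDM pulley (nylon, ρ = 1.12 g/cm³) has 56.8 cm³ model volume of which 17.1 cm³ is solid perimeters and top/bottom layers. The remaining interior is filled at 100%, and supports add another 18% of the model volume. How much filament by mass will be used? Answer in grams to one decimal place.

75.1 g

Volume inside the shell: 56.8 − 17.1 → 39.7 cm³.
Infill deposited = 1.00 × 39.7 = 39.7 cm³.
Support = 0.18 × 56.8 = 10.224 cm³.
Total extruded = 17.1 + 39.7 + 10.224, so 67.024 cm³.
Mass = 67.024 × 1.12 = 75.06688 g.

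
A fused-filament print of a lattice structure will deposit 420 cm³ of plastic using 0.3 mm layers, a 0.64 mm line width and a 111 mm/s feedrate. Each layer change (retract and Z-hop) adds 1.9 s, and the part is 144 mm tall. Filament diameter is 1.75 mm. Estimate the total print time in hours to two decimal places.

5.73 hours

Line area: 0.3 × 0.64 → 0.192 mm².
Toolpath length = 420 cm³ / 0.192 mm² = 420000 / 0.192 = 2187500 mm.
Time extruding = 2187500 / 111, so 19707.2 s.
Number of layers: 144 / 0.3 → 480 (rounded up).
Non-print overhead: 480 × 1.9 → 912 s.
Altogether 19707.2 + 912 = 20619.2 s, i.e. 5.73 hours.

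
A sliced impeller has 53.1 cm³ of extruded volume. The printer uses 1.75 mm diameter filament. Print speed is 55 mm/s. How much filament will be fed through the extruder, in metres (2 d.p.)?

Cross-section of 1.75 mm filament: π·(1.75/2)² = 2.4053 mm².
L = 53100 mm³ / 2.4053 mm² = 22076.25 mm, i.e. 22.08 m.

22.08 m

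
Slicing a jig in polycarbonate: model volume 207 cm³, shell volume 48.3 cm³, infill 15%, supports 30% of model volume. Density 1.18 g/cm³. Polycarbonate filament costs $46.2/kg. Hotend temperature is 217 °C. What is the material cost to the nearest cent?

$7.32

Volume inside the shell = 207 − 48.3 = 158.7 cm³.
Infill deposited = 0.15 × 158.7 = 23.805 cm³.
Support = 0.30 × 207, so 62.1 cm³.
Deposited volume = 48.3 + 23.805 + 62.1 = 134.205 cm³.
Mass: 134.205 × 1.18 → 158.3619 g.
Cost = 158.3619 g / 1000 × $46.2/kg = $7.32.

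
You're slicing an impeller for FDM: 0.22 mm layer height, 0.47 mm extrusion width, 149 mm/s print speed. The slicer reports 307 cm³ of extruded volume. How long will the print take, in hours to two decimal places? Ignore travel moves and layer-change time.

5.54 hours

Extrusion cross-section = 0.22 × 0.47, so 0.1034 mm².
Total extruded path = 307000/0.1034 = 2969052.2 mm.
Time extruding: 2969052.2 / 149 → 19926.5 s.
That's 19926.5 s → 5.54 hours.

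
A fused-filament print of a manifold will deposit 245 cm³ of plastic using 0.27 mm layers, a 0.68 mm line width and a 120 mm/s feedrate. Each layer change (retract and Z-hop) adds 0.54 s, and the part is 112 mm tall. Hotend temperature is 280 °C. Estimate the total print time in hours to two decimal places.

Bead cross-section: 0.27 × 0.68 → 0.1836 mm².
Toolpath length = 245 cm³ / 0.1836 mm² = 245000 / 0.1836 = 1334422.7 mm.
Print-move time: 1334422.7 / 120 → 11120.2 s.
Number of layers: 112 / 0.27 → 415 (rounded up).
Z-hop total: 415 × 0.54 → 224.1 s.
Total = 11120.2 + 224.1 = 11344.3 s = 3.15 hours.

3.15 hours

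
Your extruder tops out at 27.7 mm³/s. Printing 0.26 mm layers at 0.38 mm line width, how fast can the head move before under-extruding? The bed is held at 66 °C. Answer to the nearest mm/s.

280 mm/s

Extrusion cross-section = 0.26 × 0.38, so 0.0988 mm².
v_max = Q/A = 27.7/0.0988 = 280.36 mm/s → 280 mm/s.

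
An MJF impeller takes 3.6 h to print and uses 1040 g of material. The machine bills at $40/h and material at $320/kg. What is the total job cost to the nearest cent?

Machine-time cost = 40 × 3.6 = $144.00.
Material charge: 320 × 1040/1000 → $332.80.
Total = 144.00 + 332.80 = $476.80.

$476.80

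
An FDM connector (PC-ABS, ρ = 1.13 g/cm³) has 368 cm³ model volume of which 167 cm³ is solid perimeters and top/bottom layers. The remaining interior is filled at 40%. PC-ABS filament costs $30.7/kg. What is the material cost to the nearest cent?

Volume inside the shell = 368 − 167, so 201 cm³.
Infill deposited = 0.40 × 201, so 80.4 cm³.
Total extruded = 167 + 80.4 = 247.4 cm³.
Mass = 247.4 × 1.13 = 279.562 g.
At $30.7/kg: 279.562/1000 × 30.7 = $8.58.

$8.58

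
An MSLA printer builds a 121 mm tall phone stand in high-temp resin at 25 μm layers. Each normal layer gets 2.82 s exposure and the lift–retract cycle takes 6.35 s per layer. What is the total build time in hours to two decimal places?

12.33 hours

Layer count = ceil(121 / 0.025) = 4840.
Per-layer time: 2.82 + 6.35 → 9.17 s.
Build time: 4840 × 9.17 s = 44382.8 s, i.e. 12.33 hours.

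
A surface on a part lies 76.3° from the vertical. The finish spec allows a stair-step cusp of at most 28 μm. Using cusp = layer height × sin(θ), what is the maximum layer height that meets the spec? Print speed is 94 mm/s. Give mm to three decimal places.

t = h_c / sin θ = 0.028 / 0.9715 = 0.029 mm.

0.029 mm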